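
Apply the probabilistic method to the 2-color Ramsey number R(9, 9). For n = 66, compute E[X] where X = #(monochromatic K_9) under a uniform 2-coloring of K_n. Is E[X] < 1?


E[X] = C(66, 9) · 2^{1 − 36} = 37014131440 · 2^{−35} = 37014131440/34359738368.
As a reduced fraction: E[X] = 2313383215/2147483648 ≈ 1.0772530.
Is E[X] < 1? NO.
Since E[X] ≥ 1, the first-moment bound is inconclusive at n = 66; it does NOT by itself certify R(9, 9) > 66.

E[X] = 2313383215/2147483648 ≈ 1.0772530; E[X] ≥ 1; first-moment method inconclusive here.


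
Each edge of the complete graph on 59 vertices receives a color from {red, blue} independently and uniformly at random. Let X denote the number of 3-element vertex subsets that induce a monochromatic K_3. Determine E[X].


Let X = Σ_S X_S over the C(59, 3) = 32509 subsets S of size 3, where X_S = 1 if the K_3 on S is monochromatic.
For a fixed S, the K_3 on S has C(3, 2) = 3 edges. P[all 3 edges red] = (1/2)^3, and likewise for blue, so P[monochromatic] = 2·(1/2)^3 = 2^{1 − 3} = 1/4.
By linearity: E[X] = C(59, 3) · 2^{1 − 3} = 32509 · 1/4 = 32509/4.
Numerically: E[X] ≈ 8127.250000.

E[X] = C(59,3)·2^(1−C(3,2)) = 32509/4 ≈ 8127.250000.


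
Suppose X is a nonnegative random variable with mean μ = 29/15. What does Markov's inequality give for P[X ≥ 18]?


μ = E[X] = 29/15, a = 18.
Markov: P[X ≥ 18] ≤ μ/a = (29/15)/18 = 29/270.
Numerically: ≈ 0.1074.
(Since a = 18 > μ = 1.9333, the bound 29/270 is < 1 and informative.)

P[X ≥ 18] ≤ 29/270 ≈ 0.1074.


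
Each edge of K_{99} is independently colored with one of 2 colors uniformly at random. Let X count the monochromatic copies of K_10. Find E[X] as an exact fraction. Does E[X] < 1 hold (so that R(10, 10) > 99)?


E[X] = C(99, 10) · 2^{1 − 45} = 15579278510796 · 2^{−44} = 15579278510796/17592186044416.
As a reduced fraction: E[X] = 3894819627699/4398046511104 ≈ 0.88558.
Is E[X] < 1? YES.
Since E[X] < 1, there exists a 2-coloring of K_{99} with no monochromatic K_10; hence R(10, 10) > 99.

E[X] = 3894819627699/4398046511104 ≈ 0.88558; E[X] < 1, so R(10, 10) > 99.


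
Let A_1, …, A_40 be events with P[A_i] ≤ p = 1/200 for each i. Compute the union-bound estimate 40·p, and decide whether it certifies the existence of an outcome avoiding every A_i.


Union bound: P[∪_{i=1}^{40} A_i] ≤ Σ_i P[A_i] ≤ 40·p = 40·(1/200) = 1/5.
Numerically: 1/5 ≈ 0.200.
Is 1/5 < 1? YES.
Since P[∪ A_i] ≤ 1/5 < 1, the complement has P[∩ A_i^c] ≥ 1 − 1/5 = 4/5 > 0, so some outcome avoids every A_i.

40·p = 1/5 ≈ 0.200; existence CERTIFIED by the union bound.


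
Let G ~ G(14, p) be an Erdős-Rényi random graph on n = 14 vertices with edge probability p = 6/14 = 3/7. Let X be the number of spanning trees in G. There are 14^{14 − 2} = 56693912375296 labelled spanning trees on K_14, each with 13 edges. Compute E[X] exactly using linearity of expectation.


K_14 has 14^{14 − 2} = 56693912375296 labelled spanning trees.
For each such spanning tree H, let X_H = 1 if all 13 edges of H are present in G. Then P[X_H = 1] = p^{13} = (3/7)^{13} = 1594323/96889010407.
By linearity of expectation: E[X] = Σ_H E[X_H] = 56693912375296 · p^{13} = 56693912375296 · 1594323/96889010407 = 6530347008/7.
Numerically: E[X] ≈ 9.33e+08.

E[X] = 56693912375296 · (3/7)^{13} = 6530347008/7 ≈ 9.33e+08.


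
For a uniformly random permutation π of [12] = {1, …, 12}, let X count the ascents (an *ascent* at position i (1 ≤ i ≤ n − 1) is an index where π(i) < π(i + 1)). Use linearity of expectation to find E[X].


Write X = Σ X_I over i = 1, …, 11, with X_I the indicator of one ascent.
There are 11 indicators.
For each fixed i, the pair (π(i), π(i+1)) is a uniformly random ordered pair of distinct values from {1, …, 12}; by symmetry P[π(i) < π(i+1)] = 1/2.
By linearity: E[X] = 11 · (1/2) = (12 − 1) · (1/2) = 11/2 ≈ 5.5000.

E[X] = 11/2 = 5.5000.


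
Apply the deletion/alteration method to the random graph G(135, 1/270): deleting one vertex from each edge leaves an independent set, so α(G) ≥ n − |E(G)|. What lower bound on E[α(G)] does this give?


E[|E(G)|] = C(135, 2)·p = 9045 · (1/270) = 67/2.
E[α(G)] ≥ n − E[|E(G)|] = 135 − 67/2 = 203/2.
Numerically: ≈ 101.50000.
(This is only a lower bound; the true E[α(G)] may be larger.)

E[α(G)] ≥ 203/2 ≈ 101.50000.


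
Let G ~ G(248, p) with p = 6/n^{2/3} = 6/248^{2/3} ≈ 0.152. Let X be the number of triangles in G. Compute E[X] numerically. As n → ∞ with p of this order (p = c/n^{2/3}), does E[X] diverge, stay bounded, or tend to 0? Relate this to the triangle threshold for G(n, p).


Number of potential triangles: C(248, 3) = 2511496.
Each occurs with probability p³ ≈ (0.152)³ ≈ 3.5119667e-03.
By linearity: E[X] = C(248, 3)·p³ ≈ 2511496 · 3.5119667e-03 ≈ 8820.29032.
Since α = 2/3 < 1, p = c/n^{2/3} ≫ 1/n is above the triangle threshold p ~ 1/n. Asymptotically E[X] ~ (c³/6)·n^{3(1−α)} = (6³/6)·n^{1} → ∞; triangles are abundant w.h.p.

E[X] ≈ 8820.29032; in regime p = Θ(1/n^{2/3}) E[X] diverges (above the triangle threshold p ~ 1/n).


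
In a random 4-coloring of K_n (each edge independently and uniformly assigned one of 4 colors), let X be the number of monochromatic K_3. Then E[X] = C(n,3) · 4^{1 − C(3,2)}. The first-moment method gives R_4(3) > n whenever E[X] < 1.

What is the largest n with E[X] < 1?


We need C(n, 3) · 4^{1 − 3} < 1, i.e. C(n, 3) < 4^{3 − 1} = 16.
Check values of n near the boundary:
  n = 3: C(3, 3) = 1; 1 < 16? YES
  n = 4: C(4, 3) = 4; 4 < 16? YES
  n = 5: C(5, 3) = 10; 10 < 16? YES
  n = 6: C(6, 3) = 20; 20 < 16? NO
The largest n with C(n, 3) < 16 is n = 5 (where E[X] = 5/8 ≈ 0.625000). Hence R_4(3) > 5, i.e. R_4(3) ≥ 6.

Largest n = 5; hence R_4(3) > 5.


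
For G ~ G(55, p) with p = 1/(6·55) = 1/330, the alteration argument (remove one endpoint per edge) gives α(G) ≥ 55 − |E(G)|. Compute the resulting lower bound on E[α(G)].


E[|E(G)|] = C(55, 2)·p = 1485 · (1/330) = 9/2.
E[α(G)] ≥ n − E[|E(G)|] = 55 − 9/2 = 101/2.
Numerically: ≈ 50.500000.
(This is only a lower bound; the true E[α(G)] may be larger.)

E[α(G)] ≥ 101/2 ≈ 50.500000.


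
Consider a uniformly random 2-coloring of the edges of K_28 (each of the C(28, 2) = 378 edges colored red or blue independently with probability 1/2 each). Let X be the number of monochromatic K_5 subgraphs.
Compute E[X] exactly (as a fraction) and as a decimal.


Let X = Σ_S X_S over the C(28, 5) = 98280 subsets S of size 5, where X_S = 1 if the K_5 on S is monochromatic.
For a fixed S, the K_5 on S has C(5, 2) = 10 edges. P[all 10 edges red] = (1/2)^10, and likewise for blue, so P[monochromatic] = 2·(1/2)^10 = 2^{1 − 10} = 1/512.
Summing: E[X] = C(28, 5) · 2^{1 − 10} = 98280 · 1/512 = 12285/64.
Numerically: E[X] ≈ 191.9531.

E[X] = C(28,5)·2^(1−C(5,2)) = 12285/64 ≈ 191.9531.


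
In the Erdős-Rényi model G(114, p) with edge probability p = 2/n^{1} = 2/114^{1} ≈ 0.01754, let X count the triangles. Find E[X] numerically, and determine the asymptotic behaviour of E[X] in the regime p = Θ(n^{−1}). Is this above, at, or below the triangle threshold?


Number of potential triangles: C(114, 3) = 240464.
Each occurs with probability p³ ≈ (0.01754)³ ≈ 5.399772e-06.
By linearity: E[X] = C(114, 3)·p³ ≈ 240464 · 5.399772e-06 ≈ 1.2985.
Here α = 1, so p = 2/n is exactly at the triangle threshold p ~ 1/n. Asymptotically E[X] → c³/6 = 2³/6 = 4/3 ≈ 1.3333, a bounded constant. In this regime the triangle count is asymptotically Poisson(c³/6).

E[X] ≈ 1.2985; in regime p = Θ(1/n^{1}) E[X] stays bounded (at the triangle threshold p ~ 1/n).


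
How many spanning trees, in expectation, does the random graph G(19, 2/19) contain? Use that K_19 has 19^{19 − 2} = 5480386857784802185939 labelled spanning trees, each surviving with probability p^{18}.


K_19 has 19^{19 − 2} = 5480386857784802185939 labelled spanning trees.
For each such spanning tree H, let X_H = 1 if all 18 edges of H are present in G. Then P[X_H = 1] = p^{18} = (2/19)^{18} = 262144/104127350297911241532841.
By linearity of expectation: E[X] = Σ_H E[X_H] = 5480386857784802185939 · p^{18} = 5480386857784802185939 · 262144/104127350297911241532841 = 262144/19.
Numerically: E[X] ≈ 13797.

E[X] = 5480386857784802185939 · (2/19)^{18} = 262144/19 ≈ 13797.


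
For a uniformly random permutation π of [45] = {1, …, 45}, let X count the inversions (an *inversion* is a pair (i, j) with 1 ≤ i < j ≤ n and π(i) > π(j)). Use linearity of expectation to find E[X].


Write X = Σ X_I over the C(45, 2) = 990 pairs i < j, with X_I the indicator of one inversion.
There are 990 indicators.
For each fixed pair i < j, the values π(i) and π(j) are two distinct elements of {1, …, 45} in uniformly random order; by symmetry P[π(i) > π(j)] = 1/2.
By linearity: E[X] = 990 · (1/2) = C(45, 2) · (1/2) = 990/2 = 495 ≈ 495.000000.

E[X] = 495 = 495.000000.


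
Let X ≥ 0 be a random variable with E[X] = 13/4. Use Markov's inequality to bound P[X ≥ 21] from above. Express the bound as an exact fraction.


μ = E[X] = 13/4, a = 21.
Markov: P[X ≥ 21] ≤ μ/a = (13/4)/21 = 13/84.
Numerically: ≈ 0.15476.
(Since a = 21 > μ = 3.25000, the bound 13/84 is < 1 and informative.)

P[X ≥ 21] ≤ 13/84 ≈ 0.15476.


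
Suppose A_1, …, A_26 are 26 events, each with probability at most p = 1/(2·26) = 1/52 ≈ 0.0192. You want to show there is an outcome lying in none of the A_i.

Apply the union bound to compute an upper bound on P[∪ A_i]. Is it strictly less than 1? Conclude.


Union bound: P[∪_{i=1}^{26} A_i] ≤ Σ_i P[A_i] ≤ 26·p = 26·(1/52) = 1/2.
Numerically: 1/2 ≈ 0.5000.
Is 1/2 < 1? YES.
Since P[∪ A_i] ≤ 1/2 < 1, the complement has P[∩ A_i^c] ≥ 1 − 1/2 = 1/2 > 0, so some outcome avoids every A_i.

26·p = 1/2 ≈ 0.5000; existence CERTIFIED by the union bound.


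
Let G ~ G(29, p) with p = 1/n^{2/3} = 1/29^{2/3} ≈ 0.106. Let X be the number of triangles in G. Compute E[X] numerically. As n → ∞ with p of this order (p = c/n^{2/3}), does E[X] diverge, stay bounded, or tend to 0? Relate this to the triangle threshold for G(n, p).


Number of potential triangles: C(29, 3) = 3654.
Each occurs with probability p³ ≈ (0.106)³ ≈ 1.18906e-03.
By linearity: E[X] = C(29, 3)·p³ ≈ 3654 · 1.18906e-03 ≈ 4.345.
Since α = 2/3 < 1, p = c/n^{2/3} ≫ 1/n is above the triangle threshold p ~ 1/n. Asymptotically E[X] ~ (c³/6)·n^{3(1−α)} = (1³/6)·n^{1} → ∞; triangles are abundant w.h.p.

E[X] ≈ 4.345; in regime p = Θ(1/n^{2/3}) E[X] diverges (above the triangle threshold p ~ 1/n).


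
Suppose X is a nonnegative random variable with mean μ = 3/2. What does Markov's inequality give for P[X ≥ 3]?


μ = E[X] = 3/2, a = 3.
Markov: P[X ≥ 3] ≤ μ/a = (3/2)/3 = 1/2.
Numerically: ≈ 0.50000.
(Since a = 3 > μ = 1.50000, the bound 1/2 is < 1 and informative.)

P[X ≥ 3] ≤ 1/2 ≈ 0.50000.


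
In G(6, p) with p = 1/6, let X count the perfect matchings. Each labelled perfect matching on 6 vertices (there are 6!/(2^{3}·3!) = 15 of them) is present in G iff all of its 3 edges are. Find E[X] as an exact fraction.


K_6 has 6!/(2^{3}·3!) = 15 labelled perfect matchings.
For each such perfect matching H, let X_H = 1 if all 3 edges of H are present in G. Then P[X_H = 1] = p^{3} = (1/6)^{3} = 1/216.
By linearity of expectation: E[X] = Σ_H E[X_H] = 15 · p^{3} = 15 · 1/216 = 5/72.
Numerically: E[X] ≈ 0.069444.

E[X] = 15 · (1/6)^{3} = 5/72 ≈ 0.069444.


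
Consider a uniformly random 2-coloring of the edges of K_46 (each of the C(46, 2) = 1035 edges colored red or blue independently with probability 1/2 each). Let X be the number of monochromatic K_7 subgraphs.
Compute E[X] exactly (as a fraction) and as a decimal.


Let X = Σ_S X_S over the C(46, 7) = 53524680 subsets S of size 7, where X_S = 1 if the K_7 on S is monochromatic.
For a fixed S, the K_7 on S has C(7, 2) = 21 edges. P[all 21 edges red] = (1/2)^21, and likewise for blue, so P[monochromatic] = 2·(1/2)^21 = 2^{1 − 21} = 1/1048576.
By linearity of expectation: E[X] = C(46, 7) · 2^{1 − 21} = 53524680 · 1/1048576 = 6690585/131072.
Numerically: E[X] ≈ 51.045.

E[X] = C(46,7)·2^(1−C(7,2)) = 6690585/131072 ≈ 51.045.


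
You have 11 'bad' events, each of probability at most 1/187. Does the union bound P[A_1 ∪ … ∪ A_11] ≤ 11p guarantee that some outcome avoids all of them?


Union bound: P[∪_{i=1}^{11} A_i] ≤ Σ_i P[A_i] ≤ 11·p = 11·(1/187) = 1/17.
Numerically: 1/17 ≈ 0.059.
Is 1/17 < 1? YES.
Since P[∪ A_i] ≤ 1/17 < 1, the complement has P[∩ A_i^c] ≥ 1 − 1/17 = 16/17 > 0, so some outcome avoids every A_i.

11·p = 1/17 ≈ 0.059; existence CERTIFIED by the union bound.


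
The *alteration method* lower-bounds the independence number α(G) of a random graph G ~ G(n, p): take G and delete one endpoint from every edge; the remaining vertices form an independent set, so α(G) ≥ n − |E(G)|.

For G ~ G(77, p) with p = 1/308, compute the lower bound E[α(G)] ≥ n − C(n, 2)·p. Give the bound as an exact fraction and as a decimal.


E[|E(G)|] = C(77, 2)·p = 2926 · (1/308) = 19/2.
E[α(G)] ≥ n − E[|E(G)|] = 77 − 19/2 = 135/2.
Numerically: ≈ 67.500000.
(This is only a lower bound; the true E[α(G)] may be larger.)

E[α(G)] ≥ 135/2 ≈ 67.500000.


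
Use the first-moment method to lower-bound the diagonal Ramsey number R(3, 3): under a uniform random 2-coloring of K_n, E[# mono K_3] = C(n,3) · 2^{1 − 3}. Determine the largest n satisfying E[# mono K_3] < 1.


We need C(n, 3) · 2^{1 − 3} < 1, i.e. C(n, 3) < 2^{3 − 1} = 4.
Check values of n near the boundary:
  n = 3: C(3, 3) = 1; 1 < 4? YES
  n = 4: C(4, 3) = 4; 4 < 4? NO
The largest n with C(n, 3) < 4 is n = 3 (where E[X] = 1/4 ≈ 0.2500). Hence R(3, 3) > 3, i.e. R(3, 3) ≥ 4.

Largest n = 3; hence R(3, 3) > 3.


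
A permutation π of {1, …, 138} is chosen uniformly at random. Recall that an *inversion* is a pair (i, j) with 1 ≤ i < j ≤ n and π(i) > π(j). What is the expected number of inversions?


Write X = Σ X_I over the C(138, 2) = 9453 pairs i < j, with X_I the indicator of one inversion.
There are 9453 indicators.
For each fixed pair i < j, the values π(i) and π(j) are two distinct elements of {1, …, 138} in uniformly random order; by symmetry P[π(i) > π(j)] = 1/2.
By linearity: E[X] = 9453 · (1/2) = C(138, 2) · (1/2) = 9453/2 = 9453/2 ≈ 4726.500000.

E[X] = 9453/2 = 4726.500000.


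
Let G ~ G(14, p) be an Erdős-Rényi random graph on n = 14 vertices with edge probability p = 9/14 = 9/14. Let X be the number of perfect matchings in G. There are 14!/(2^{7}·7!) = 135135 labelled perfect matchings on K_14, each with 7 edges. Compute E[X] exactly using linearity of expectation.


K_14 has 14!/(2^{7}·7!) = 135135 labelled perfect matchings.
For each such perfect matching H, let X_H = 1 if all 7 edges of H are present in G. Then P[X_H = 1] = p^{7} = (9/14)^{7} = 4782969/105413504.
By linearity of expectation: E[X] = Σ_H E[X_H] = 135135 · p^{7} = 135135 · 4782969/105413504 = 92335216545/15059072.
Numerically: E[X] ≈ 6132.

E[X] = 135135 · (9/14)^{7} = 92335216545/15059072 ≈ 6132.


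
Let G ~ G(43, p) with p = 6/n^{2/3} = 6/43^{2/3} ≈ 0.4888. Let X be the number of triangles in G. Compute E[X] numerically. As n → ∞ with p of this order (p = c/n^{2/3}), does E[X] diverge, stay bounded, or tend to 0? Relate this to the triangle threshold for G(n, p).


Number of potential triangles: C(43, 3) = 12341.
Each occurs with probability p³ ≈ (0.4888)³ ≈ 1.168199e-01.
By linearity: E[X] = C(43, 3)·p³ ≈ 12341 · 1.168199e-01 ≈ 1441.6744.
Since α = 2/3 < 1, p = c/n^{2/3} ≫ 1/n is above the triangle threshold p ~ 1/n. Asymptotically E[X] ~ (c³/6)·n^{3(1−α)} = (6³/6)·n^{1} → ∞; triangles are abundant w.h.p.

E[X] ≈ 1441.6744; in regime p = Θ(1/n^{2/3}) E[X] diverges (above the triangle threshold p ~ 1/n).


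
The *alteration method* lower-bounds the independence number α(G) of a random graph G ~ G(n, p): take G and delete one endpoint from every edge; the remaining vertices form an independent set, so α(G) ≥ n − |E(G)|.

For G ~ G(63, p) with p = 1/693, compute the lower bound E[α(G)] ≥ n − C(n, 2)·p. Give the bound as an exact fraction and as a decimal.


E[|E(G)|] = C(63, 2)·p = 1953 · (1/693) = 31/11.
E[α(G)] ≥ n − E[|E(G)|] = 63 − 31/11 = 662/11.
Numerically: ≈ 60.181818.
(This is only a lower bound; the true E[α(G)] may be larger.)

E[α(G)] ≥ 662/11 ≈ 60.181818.


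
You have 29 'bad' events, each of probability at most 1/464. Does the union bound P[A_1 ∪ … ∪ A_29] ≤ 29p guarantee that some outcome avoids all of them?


Union bound: P[∪_{i=1}^{29} A_i] ≤ Σ_i P[A_i] ≤ 29·p = 29·(1/464) = 1/16.
Numerically: 1/16 ≈ 0.0625000.
Is 1/16 < 1? YES.
Since P[∪ A_i] ≤ 1/16 < 1, the complement has P[∩ A_i^c] ≥ 1 − 1/16 = 15/16 > 0, so some outcome avoids every A_i.

29·p = 1/16 ≈ 0.0625000; existence CERTIFIED by the union bound.


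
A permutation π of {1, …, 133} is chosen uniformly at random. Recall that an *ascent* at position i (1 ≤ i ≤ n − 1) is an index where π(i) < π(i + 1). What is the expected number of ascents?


Write X = Σ X_I over i = 1, …, 132, with X_I the indicator of one ascent.
There are 132 indicators.
For each fixed i, the pair (π(i), π(i+1)) is a uniformly random ordered pair of distinct values from {1, …, 133}; by symmetry P[π(i) < π(i+1)] = 1/2.
By linearity: E[X] = 132 · (1/2) = (133 − 1) · (1/2) = 66 ≈ 66.0000.

E[X] = 66 = 66.0000.


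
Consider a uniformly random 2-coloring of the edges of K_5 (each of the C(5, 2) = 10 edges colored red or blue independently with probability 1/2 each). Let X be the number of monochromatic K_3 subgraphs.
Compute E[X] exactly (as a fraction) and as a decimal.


Let X = Σ_S X_S over the C(5, 3) = 10 subsets S of size 3, where X_S = 1 if the K_3 on S is monochromatic.
For a fixed S, the K_3 on S has C(3, 2) = 3 edges. P[all 3 edges red] = (1/2)^3, and likewise for blue, so P[monochromatic] = 2·(1/2)^3 = 2^{1 − 3} = 1/4.
By linearity of expectation: E[X] = C(5, 3) · 2^{1 − 3} = 10 · 1/4 = 5/2.
Numerically: E[X] ≈ 2.500000.

E[X] = C(5,3)·2^(1−C(3,2)) = 5/2 ≈ 2.500000.


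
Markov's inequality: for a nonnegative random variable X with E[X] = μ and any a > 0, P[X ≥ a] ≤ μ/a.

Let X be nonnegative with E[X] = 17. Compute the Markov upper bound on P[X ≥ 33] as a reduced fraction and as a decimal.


μ = E[X] = 17, a = 33.
Markov: P[X ≥ 33] ≤ μ/a = (17)/33 = 17/33.
Numerically: ≈ 0.51515.
(Since a = 33 > μ = 17.00000, the bound 17/33 is < 1 and informative.)

P[X ≥ 33] ≤ 17/33 ≈ 0.51515.


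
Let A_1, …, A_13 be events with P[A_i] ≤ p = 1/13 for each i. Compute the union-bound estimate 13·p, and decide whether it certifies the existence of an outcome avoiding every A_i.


Union bound: P[∪_{i=1}^{13} A_i] ≤ Σ_i P[A_i] ≤ 13·p = 13·(1/13) = 1.
Numerically: 1 ≈ 1.000000.
Is 1 < 1? NO.
Since the bound 1 is ≥ 1, the union bound is uninformative here; it does NOT by itself certify existence.

13·p = 1 ≈ 1.000000; existence NOT certified by the union bound.


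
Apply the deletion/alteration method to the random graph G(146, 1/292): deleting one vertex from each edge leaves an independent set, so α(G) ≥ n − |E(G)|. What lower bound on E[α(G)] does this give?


E[|E(G)|] = C(146, 2)·p = 10585 · (1/292) = 145/4.
E[α(G)] ≥ n − E[|E(G)|] = 146 − 145/4 = 439/4.
Numerically: ≈ 109.75000.
(This is only a lower bound; the true E[α(G)] may be larger.)

E[α(G)] ≥ 439/4 ≈ 109.75000.


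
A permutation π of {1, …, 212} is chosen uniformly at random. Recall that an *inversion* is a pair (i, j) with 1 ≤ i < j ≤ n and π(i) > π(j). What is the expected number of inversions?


Write X = Σ X_I over the C(212, 2) = 22366 pairs i < j, with X_I the indicator of one inversion.
There are 22366 indicators.
For each fixed pair i < j, the values π(i) and π(j) are two distinct elements of {1, …, 212} in uniformly random order; by symmetry P[π(i) > π(j)] = 1/2.
By linearity: E[X] = 22366 · (1/2) = C(212, 2) · (1/2) = 22366/2 = 11183 ≈ 11183.00000.

E[X] = 11183 = 11183.00000.


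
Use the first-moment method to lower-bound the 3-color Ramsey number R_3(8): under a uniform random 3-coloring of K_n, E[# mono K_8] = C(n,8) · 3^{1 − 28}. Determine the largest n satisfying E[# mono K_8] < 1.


We need C(n, 8) · 3^{1 − 28} < 1, i.e. C(n, 8) < 3^{28 − 1} = 7625597484987.
Check values of n near the boundary:
  n = 155: C(155, 8) = 6876747915675; 6876747915675 < 7625597484987? YES
  n = 156: C(156, 8) = 7248464019225; 7248464019225 < 7625597484987? YES
  n = 157: C(157, 8) = 7637643295425; 7637643295425 < 7625597484987? NO
  n = 158: C(158, 8) = 8044984271181; 8044984271181 < 7625597484987? NO
  n = 159: C(159, 8) = 8471208603429; 8471208603429 < 7625597484987? NO
The largest n with C(n, 8) < 7625597484987 is n = 156 (where E[X] = 805384891025/847288609443 ≈ 0.9505). Hence R_3(8) > 156, i.e. R_3(8) ≥ 157.

Largest n = 156; hence R_3(8) > 156.


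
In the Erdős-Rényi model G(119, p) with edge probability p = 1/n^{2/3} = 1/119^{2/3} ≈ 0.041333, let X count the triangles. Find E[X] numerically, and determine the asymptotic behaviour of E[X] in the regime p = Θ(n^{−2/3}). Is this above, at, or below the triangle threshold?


Number of potential triangles: C(119, 3) = 273819.
Each occurs with probability p³ ≈ (0.041333)³ ≈ 7.0616482e-05.
By linearity: E[X] = C(119, 3)·p³ ≈ 273819 · 7.0616482e-05 ≈ 19.33613.
Since α = 2/3 < 1, p = c/n^{2/3} ≫ 1/n is above the triangle threshold p ~ 1/n. Asymptotically E[X] ~ (c³/6)·n^{3(1−α)} = (1³/6)·n^{1} → ∞; triangles are abundant w.h.p.

E[X] ≈ 19.33613; in regime p = Θ(1/n^{2/3}) E[X] diverges (above the triangle threshold p ~ 1/n).


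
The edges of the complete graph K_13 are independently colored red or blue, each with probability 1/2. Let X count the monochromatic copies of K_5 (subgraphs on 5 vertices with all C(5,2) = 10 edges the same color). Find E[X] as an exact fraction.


Let X = Σ_S X_S over the C(13, 5) = 1287 subsets S of size 5, where X_S = 1 if the K_5 on S is monochromatic.
For a fixed S, the K_5 on S has C(5, 2) = 10 edges. P[all 10 edges red] = (1/2)^10, and likewise for blue, so P[monochromatic] = 2·(1/2)^10 = 2^{1 − 10} = 1/512.
By linearity: E[X] = C(13, 5) · 2^{1 − 10} = 1287 · 1/512 = 1287/512.
Numerically: E[X] ≈ 2.513672.

E[X] = C(13,5)·2^(1−C(5,2)) = 1287/512 ≈ 2.513672.


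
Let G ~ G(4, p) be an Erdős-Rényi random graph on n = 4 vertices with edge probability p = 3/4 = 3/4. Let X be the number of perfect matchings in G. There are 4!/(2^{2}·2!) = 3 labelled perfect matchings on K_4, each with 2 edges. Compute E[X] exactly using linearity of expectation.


K_4 has 4!/(2^{2}·2!) = 3 labelled perfect matchings.
For each such perfect matching H, let X_H = 1 if all 2 edges of H are present in G. Then P[X_H = 1] = p^{2} = (3/4)^{2} = 9/16.
Summing the indicators: E[X] = Σ_H E[X_H] = 3 · p^{2} = 3 · 9/16 = 27/16.
Numerically: E[X] ≈ 1.6875.

E[X] = 3 · (3/4)^{2} = 27/16 ≈ 1.6875.


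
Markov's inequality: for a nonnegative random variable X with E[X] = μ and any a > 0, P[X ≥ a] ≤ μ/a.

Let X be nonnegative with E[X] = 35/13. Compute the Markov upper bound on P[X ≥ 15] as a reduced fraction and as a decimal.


μ = E[X] = 35/13, a = 15.
Markov: P[X ≥ 15] ≤ μ/a = (35/13)/15 = 7/39.
Numerically: ≈ 0.17949.
(Since a = 15 > μ = 2.69231, the bound 7/39 is < 1 and informative.)

P[X ≥ 15] ≤ 7/39 ≈ 0.17949.


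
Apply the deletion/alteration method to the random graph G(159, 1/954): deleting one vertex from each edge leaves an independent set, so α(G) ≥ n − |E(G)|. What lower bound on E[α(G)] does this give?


E[|E(G)|] = C(159, 2)·p = 12561 · (1/954) = 79/6.
E[α(G)] ≥ n − E[|E(G)|] = 159 − 79/6 = 875/6.
Numerically: ≈ 145.8333.
(This is only a lower bound; the true E[α(G)] may be larger.)

E[α(G)] ≥ 875/6 ≈ 145.8333.


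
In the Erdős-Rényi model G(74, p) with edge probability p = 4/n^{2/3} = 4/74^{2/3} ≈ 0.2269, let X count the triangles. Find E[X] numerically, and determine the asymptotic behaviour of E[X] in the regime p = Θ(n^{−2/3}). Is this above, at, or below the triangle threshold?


Number of potential triangles: C(74, 3) = 64824.
Each occurs with probability p³ ≈ (0.2269)³ ≈ 1.168736e-02.
By linearity: E[X] = C(74, 3)·p³ ≈ 64824 · 1.168736e-02 ≈ 757.6216.
Since α = 2/3 < 1, p = c/n^{2/3} ≫ 1/n is above the triangle threshold p ~ 1/n. Asymptotically E[X] ~ (c³/6)·n^{3(1−α)} = (4³/6)·n^{1} → ∞; triangles are abundant w.h.p.

E[X] ≈ 757.6216; in regime p = Θ(1/n^{2/3}) E[X] diverges (above the triangle threshold p ~ 1/n).


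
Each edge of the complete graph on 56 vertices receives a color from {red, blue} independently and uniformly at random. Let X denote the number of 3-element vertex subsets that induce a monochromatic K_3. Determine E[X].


Let X = Σ_S X_S over the C(56, 3) = 27720 subsets S of size 3, where X_S = 1 if the K_3 on S is monochromatic.
For a fixed S, the K_3 on S has C(3, 2) = 3 edges. P[all 3 edges red] = (1/2)^3, and likewise for blue, so P[monochromatic] = 2·(1/2)^3 = 2^{1 − 3} = 1/4.
By linearity of expectation: E[X] = C(56, 3) · 2^{1 − 3} = 27720 · 1/4 = 6930.
Numerically: E[X] ≈ 6930.0000.

E[X] = C(56,3)·2^(1−C(3,2)) = 6930 ≈ 6930.0000.


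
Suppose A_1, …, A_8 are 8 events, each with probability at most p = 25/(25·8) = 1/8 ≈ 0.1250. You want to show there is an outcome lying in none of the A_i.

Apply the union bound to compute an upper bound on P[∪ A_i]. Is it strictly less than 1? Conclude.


Union bound: P[∪_{i=1}^{8} A_i] ≤ Σ_i P[A_i] ≤ 8·p = 8·(1/8) = 1.
Numerically: 1 ≈ 1.0000.
Is 1 < 1? NO.
Since the bound 1 is ≥ 1, the union bound is uninformative here; it does NOT by itself certify existence.

8·p = 1 ≈ 1.0000; existence NOT certified by the union bound.


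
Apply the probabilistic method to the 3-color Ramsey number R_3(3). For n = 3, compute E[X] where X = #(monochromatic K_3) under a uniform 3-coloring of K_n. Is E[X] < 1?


E[X] = C(3, 3) · 3^{1 − 3} = 1 · 3^{−2} = 1/9.
As a reduced fraction: E[X] = 1/9 ≈ 0.11111.
Is E[X] < 1? YES.
Since E[X] < 1, there exists a 3-coloring of K_{3} with no monochromatic K_3; hence R_3(3) > 3.

E[X] = 1/9 ≈ 0.11111; E[X] < 1, so R_3(3) > 3.


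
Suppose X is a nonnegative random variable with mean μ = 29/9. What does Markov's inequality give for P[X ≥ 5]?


μ = E[X] = 29/9, a = 5.
Markov: P[X ≥ 5] ≤ μ/a = (29/9)/5 = 29/45.
Numerically: ≈ 0.64444.
(Since a = 5 > μ = 3.22222, the bound 29/45 is < 1 and informative.)

P[X ≥ 5] ≤ 29/45 ≈ 0.64444.


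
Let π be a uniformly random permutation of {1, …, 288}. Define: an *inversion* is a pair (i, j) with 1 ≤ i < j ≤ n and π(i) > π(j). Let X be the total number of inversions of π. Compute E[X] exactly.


Write X = Σ X_I over the C(288, 2) = 41328 pairs i < j, with X_I the indicator of one inversion.
There are 41328 indicators.
For each fixed pair i < j, the values π(i) and π(j) are two distinct elements of {1, …, 288} in uniformly random order; by symmetry P[π(i) > π(j)] = 1/2.
By linearity: E[X] = 41328 · (1/2) = C(288, 2) · (1/2) = 41328/2 = 20664 ≈ 20664.000.

E[X] = 20664 = 20664.000.


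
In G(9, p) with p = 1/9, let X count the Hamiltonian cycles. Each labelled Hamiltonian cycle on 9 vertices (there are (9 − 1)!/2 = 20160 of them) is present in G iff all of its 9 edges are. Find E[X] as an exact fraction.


K_9 has (9 − 1)!/2 = 20160 labelled Hamiltonian cycles.
For each such Hamiltonian cycle H, let X_H = 1 if all 9 edges of H are present in G. Then P[X_H = 1] = p^{9} = (1/9)^{9} = 1/387420489.
By linearity of expectation: E[X] = Σ_H E[X_H] = 20160 · p^{9} = 20160 · 1/387420489 = 2240/43046721.
Numerically: E[X] ≈ 5.2e-05.

E[X] = 20160 · (1/9)^{9} = 2240/43046721 ≈ 5.2e-05.


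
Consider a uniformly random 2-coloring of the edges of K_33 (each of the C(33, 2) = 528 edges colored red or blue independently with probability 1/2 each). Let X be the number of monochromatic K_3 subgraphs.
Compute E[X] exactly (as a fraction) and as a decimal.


Let X = Σ_S X_S over the C(33, 3) = 5456 subsets S of size 3, where X_S = 1 if the K_3 on S is monochromatic.
For a fixed S, the K_3 on S has C(3, 2) = 3 edges. P[all 3 edges red] = (1/2)^3, and likewise for blue, so P[monochromatic] = 2·(1/2)^3 = 2^{1 − 3} = 1/4.
Summing: E[X] = C(33, 3) · 2^{1 − 3} = 5456 · 1/4 = 1364.
Numerically: E[X] ≈ 1364.000.

E[X] = C(33,3)·2^(1−C(3,2)) = 1364 ≈ 1364.000.


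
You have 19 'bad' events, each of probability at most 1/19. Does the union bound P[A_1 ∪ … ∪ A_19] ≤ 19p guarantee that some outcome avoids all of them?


Union bound: P[∪_{i=1}^{19} A_i] ≤ Σ_i P[A_i] ≤ 19·p = 19·(1/19) = 1.
Numerically: 1 ≈ 1.0000000.
Is 1 < 1? NO.
Since the bound 1 is ≥ 1, the union bound is uninformative here; it does NOT by itself certify existence.

19·p = 1 ≈ 1.0000000; existence NOT certified by the union bound.


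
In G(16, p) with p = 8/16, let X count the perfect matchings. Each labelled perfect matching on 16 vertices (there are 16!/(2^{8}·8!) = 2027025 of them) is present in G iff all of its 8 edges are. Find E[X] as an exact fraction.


K_16 has 16!/(2^{8}·8!) = 2027025 labelled perfect matchings.
For each such perfect matching H, let X_H = 1 if all 8 edges of H are present in G. Then P[X_H = 1] = p^{8} = (1/2)^{8} = 1/256.
Summing the indicators: E[X] = Σ_H E[X_H] = 2027025 · p^{8} = 2027025 · 1/256 = 2027025/256.
Numerically: E[X] ≈ 7918.

E[X] = 2027025 · (1/2)^{8} = 2027025/256 ≈ 7918.


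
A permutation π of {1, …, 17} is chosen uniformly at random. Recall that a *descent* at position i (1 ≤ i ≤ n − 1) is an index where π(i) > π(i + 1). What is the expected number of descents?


Write X = Σ X_I over i = 1, …, 16, with X_I the indicator of one descent.
There are 16 indicators.
For each fixed i, the pair (π(i), π(i+1)) is a uniformly random ordered pair of distinct values from {1, …, 17}; by symmetry P[π(i) > π(i+1)] = 1/2.
By linearity: E[X] = 16 · (1/2) = (17 − 1) · (1/2) = 8 ≈ 8.00000.

E[X] = 8 = 8.00000.


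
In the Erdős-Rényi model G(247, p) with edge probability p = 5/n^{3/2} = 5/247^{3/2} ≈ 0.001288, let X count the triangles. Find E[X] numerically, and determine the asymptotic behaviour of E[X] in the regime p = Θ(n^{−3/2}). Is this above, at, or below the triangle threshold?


Number of potential triangles: C(247, 3) = 2481115.
Each occurs with probability p³ ≈ (0.001288)³ ≈ 2.136848e-09.
By linearity: E[X] = C(247, 3)·p³ ≈ 2481115 · 2.136848e-09 ≈ 0.0053.
Since α = 3/2 > 1, p = c/n^{3/2} = o(1/n) is below the triangle threshold p ~ 1/n. Asymptotically E[X] ~ (c³/6)·n^{3(1−α)} = (5³/6)·n^{-1.5} → 0, so by Markov's inequality G has no triangles w.h.p.

E[X] ≈ 0.0053; in regime p = Θ(1/n^{3/2}) E[X] tends to 0 (below the triangle threshold p ~ 1/n).


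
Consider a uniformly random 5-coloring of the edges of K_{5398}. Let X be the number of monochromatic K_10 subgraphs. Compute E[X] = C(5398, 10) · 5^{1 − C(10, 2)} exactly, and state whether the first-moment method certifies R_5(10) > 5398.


E[X] = C(5398, 10) · 5^{1 − 45} = 5740413564134635387185954535766 · 5^{−44} = 5740413564134635387185954535766/5684341886080801486968994140625.
As a reduced fraction: E[X] = 5740413564134635387185954535766/5684341886080801486968994140625 ≈ 1.0099.
Is E[X] < 1? NO.
Since E[X] ≥ 1, the first-moment bound is inconclusive at n = 5398; it does NOT by itself certify R_5(10) > 5398.

E[X] = 5740413564134635387185954535766/5684341886080801486968994140625 ≈ 1.0099; E[X] ≥ 1; first-moment method inconclusive here.


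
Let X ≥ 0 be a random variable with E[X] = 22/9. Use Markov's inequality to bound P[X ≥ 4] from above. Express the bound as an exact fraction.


μ = E[X] = 22/9, a = 4.
Markov: P[X ≥ 4] ≤ μ/a = (22/9)/4 = 11/18.
Numerically: ≈ 0.611.
(Since a = 4 > μ = 2.444, the bound 11/18 is < 1 and informative.)

P[X ≥ 4] ≤ 11/18 ≈ 0.611.


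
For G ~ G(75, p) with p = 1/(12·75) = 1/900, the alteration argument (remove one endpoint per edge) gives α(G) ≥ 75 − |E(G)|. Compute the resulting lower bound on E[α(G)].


E[|E(G)|] = C(75, 2)·p = 2775 · (1/900) = 37/12.
E[α(G)] ≥ n − E[|E(G)|] = 75 − 37/12 = 863/12.
Numerically: ≈ 71.91667.
(This is only a lower bound; the true E[α(G)] may be larger.)

E[α(G)] ≥ 863/12 ≈ 71.91667.


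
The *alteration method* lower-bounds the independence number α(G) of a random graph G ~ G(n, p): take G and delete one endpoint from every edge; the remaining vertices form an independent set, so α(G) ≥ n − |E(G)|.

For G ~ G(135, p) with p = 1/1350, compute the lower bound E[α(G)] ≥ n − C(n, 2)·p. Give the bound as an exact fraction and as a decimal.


E[|E(G)|] = C(135, 2)·p = 9045 · (1/1350) = 67/10.
E[α(G)] ≥ n − E[|E(G)|] = 135 − 67/10 = 1283/10.
Numerically: ≈ 128.30000.
(This is only a lower bound; the true E[α(G)] may be larger.)

E[α(G)] ≥ 1283/10 ≈ 128.30000.


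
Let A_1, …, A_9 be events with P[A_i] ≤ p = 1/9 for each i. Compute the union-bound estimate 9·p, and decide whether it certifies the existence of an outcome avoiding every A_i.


Union bound: P[∪_{i=1}^{9} A_i] ≤ Σ_i P[A_i] ≤ 9·p = 9·(1/9) = 1.
Numerically: 1 ≈ 1.000.
Is 1 < 1? NO.
Since the bound 1 is ≥ 1, the union bound is uninformative here; it does NOT by itself certify existence.

9·p = 1 ≈ 1.000; existence NOT certified by the union bound.


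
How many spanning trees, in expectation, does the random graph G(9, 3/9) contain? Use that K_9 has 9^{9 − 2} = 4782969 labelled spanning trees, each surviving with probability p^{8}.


K_9 has 9^{9 − 2} = 4782969 labelled spanning trees.
For each such spanning tree H, let X_H = 1 if all 8 edges of H are present in G. Then P[X_H = 1] = p^{8} = (1/3)^{8} = 1/6561.
Summing the indicators: E[X] = Σ_H E[X_H] = 4782969 · p^{8} = 4782969 · 1/6561 = 729.
Numerically: E[X] ≈ 729.

E[X] = 4782969 · (1/3)^{8} = 729 ≈ 729.


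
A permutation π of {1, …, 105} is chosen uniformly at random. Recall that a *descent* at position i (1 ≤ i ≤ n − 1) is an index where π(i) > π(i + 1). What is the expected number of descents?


Write X = Σ X_I over i = 1, …, 104, with X_I the indicator of one descent.
There are 104 indicators.
For each fixed i, the pair (π(i), π(i+1)) is a uniformly random ordered pair of distinct values from {1, …, 105}; by symmetry P[π(i) > π(i+1)] = 1/2.
By linearity: E[X] = 104 · (1/2) = (105 − 1) · (1/2) = 52 ≈ 52.0000.

E[X] = 52 = 52.0000.


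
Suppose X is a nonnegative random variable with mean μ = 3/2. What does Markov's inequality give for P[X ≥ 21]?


μ = E[X] = 3/2, a = 21.
Markov: P[X ≥ 21] ≤ μ/a = (3/2)/21 = 1/14.
Numerically: ≈ 0.071429.
(Since a = 21 > μ = 1.500000, the bound 1/14 is < 1 and informative.)

P[X ≥ 21] ≤ 1/14 ≈ 0.071429.


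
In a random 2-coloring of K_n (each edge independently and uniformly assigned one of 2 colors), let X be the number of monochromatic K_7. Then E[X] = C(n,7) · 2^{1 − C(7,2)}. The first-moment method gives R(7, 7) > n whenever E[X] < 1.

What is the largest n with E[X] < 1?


We need C(n, 7) · 2^{1 − 21} < 1, i.e. C(n, 7) < 2^{21 − 1} = 1048576.
Check values of n near the boundary:
  n = 26: C(26, 7) = 657800; 657800 < 1048576? YES
  n = 27: C(27, 7) = 888030; 888030 < 1048576? YES
  n = 28: C(28, 7) = 1184040; 1184040 < 1048576? NO
  n = 29: C(29, 7) = 1560780; 1560780 < 1048576? NO
The largest n with C(n, 7) < 1048576 is n = 27 (where E[X] = 444015/524288 ≈ 0.8468914). Hence R(7, 7) > 27, i.e. R(7, 7) ≥ 28.

Largest n = 27; hence R(7, 7) > 27.


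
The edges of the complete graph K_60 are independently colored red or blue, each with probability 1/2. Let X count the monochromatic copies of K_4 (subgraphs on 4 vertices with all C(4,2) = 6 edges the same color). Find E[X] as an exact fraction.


Let X = Σ_S X_S over the C(60, 4) = 487635 subsets S of size 4, where X_S = 1 if the K_4 on S is monochromatic.
For a fixed S, the K_4 on S has C(4, 2) = 6 edges. P[all 6 edges red] = (1/2)^6, and likewise for blue, so P[monochromatic] = 2·(1/2)^6 = 2^{1 − 6} = 1/32.
By linearity of expectation: E[X] = C(60, 4) · 2^{1 − 6} = 487635 · 1/32 = 487635/32.
Numerically: E[X] ≈ 15238.59375.

E[X] = C(60,4)·2^(1−C(4,2)) = 487635/32 ≈ 15238.59375.


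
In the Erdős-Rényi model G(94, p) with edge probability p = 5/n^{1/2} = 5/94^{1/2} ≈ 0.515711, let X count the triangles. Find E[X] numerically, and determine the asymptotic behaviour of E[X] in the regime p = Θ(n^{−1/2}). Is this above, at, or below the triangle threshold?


Number of potential triangles: C(94, 3) = 134044.
Each occurs with probability p³ ≈ (0.515711)³ ≈ 1.37157081e-01.
By linearity: E[X] = C(94, 3)·p³ ≈ 134044 · 1.37157081e-01 ≈ 18385.083715.
Since α = 1/2 < 1, p = c/n^{1/2} ≫ 1/n is above the triangle threshold p ~ 1/n. Asymptotically E[X] ~ (c³/6)·n^{3(1−α)} = (5³/6)·n^{1.5} → ∞; triangles are abundant w.h.p.

E[X] ≈ 18385.083715; in regime p = Θ(1/n^{1/2}) E[X] diverges (above the triangle threshold p ~ 1/n).


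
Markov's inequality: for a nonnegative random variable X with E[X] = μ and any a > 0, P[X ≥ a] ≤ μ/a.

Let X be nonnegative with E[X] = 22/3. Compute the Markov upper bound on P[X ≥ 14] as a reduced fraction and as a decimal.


μ = E[X] = 22/3, a = 14.
Markov: P[X ≥ 14] ≤ μ/a = (22/3)/14 = 11/21.
Numerically: ≈ 0.52381.
(Since a = 14 > μ = 7.33333, the bound 11/21 is < 1 and informative.)

P[X ≥ 14] ≤ 11/21 ≈ 0.52381.


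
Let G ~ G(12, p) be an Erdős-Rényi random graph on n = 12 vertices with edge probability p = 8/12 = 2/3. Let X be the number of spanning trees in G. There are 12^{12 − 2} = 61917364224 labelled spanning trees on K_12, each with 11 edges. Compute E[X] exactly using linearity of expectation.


K_12 has 12^{12 − 2} = 61917364224 labelled spanning trees.
For each such spanning tree H, let X_H = 1 if all 11 edges of H are present in G. Then P[X_H = 1] = p^{11} = (2/3)^{11} = 2048/177147.
By linearity: E[X] = Σ_H E[X_H] = 61917364224 · p^{11} = 61917364224 · 2048/177147 = 2147483648/3.
Numerically: E[X] ≈ 7.1583e+08.

E[X] = 61917364224 · (2/3)^{11} = 2147483648/3 ≈ 7.1583e+08.


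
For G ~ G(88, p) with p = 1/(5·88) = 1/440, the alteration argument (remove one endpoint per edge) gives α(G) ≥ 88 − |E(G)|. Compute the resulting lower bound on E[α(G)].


E[|E(G)|] = C(88, 2)·p = 3828 · (1/440) = 87/10.
E[α(G)] ≥ n − E[|E(G)|] = 88 − 87/10 = 793/10.
Numerically: ≈ 79.300.
(This is only a lower bound; the true E[α(G)] may be larger.)

E[α(G)] ≥ 793/10 ≈ 79.300.


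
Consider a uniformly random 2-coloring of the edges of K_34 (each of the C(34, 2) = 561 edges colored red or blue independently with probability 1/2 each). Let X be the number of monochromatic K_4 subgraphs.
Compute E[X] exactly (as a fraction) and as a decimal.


Let X = Σ_S X_S over the C(34, 4) = 46376 subsets S of size 4, where X_S = 1 if the K_4 on S is monochromatic.
For a fixed S, the K_4 on S has C(4, 2) = 6 edges. P[all 6 edges red] = (1/2)^6, and likewise for blue, so P[monochromatic] = 2·(1/2)^6 = 2^{1 − 6} = 1/32.
By linearity: E[X] = C(34, 4) · 2^{1 − 6} = 46376 · 1/32 = 5797/4.
Numerically: E[X] ≈ 1449.25000.

E[X] = C(34,4)·2^(1−C(4,2)) = 5797/4 ≈ 1449.25000.


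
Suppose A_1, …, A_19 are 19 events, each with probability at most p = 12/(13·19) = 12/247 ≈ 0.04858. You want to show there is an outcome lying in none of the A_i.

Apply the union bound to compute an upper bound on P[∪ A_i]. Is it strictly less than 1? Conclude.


Union bound: P[∪_{i=1}^{19} A_i] ≤ Σ_i P[A_i] ≤ 19·p = 19·(12/247) = 12/13.
Numerically: 12/13 ≈ 0.92308.
Is 12/13 < 1? YES.
Since P[∪ A_i] ≤ 12/13 < 1, the complement has P[∩ A_i^c] ≥ 1 − 12/13 = 1/13 > 0, so some outcome avoids every A_i.

19·p = 12/13 ≈ 0.92308; existence CERTIFIED by the union bound.
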